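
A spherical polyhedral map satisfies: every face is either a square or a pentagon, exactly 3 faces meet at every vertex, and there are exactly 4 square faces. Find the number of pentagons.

4

Let x be the number of pentagons; then F = 4 + x.
Edge–face incidences: 2E = 4·4 + 5·x = 16 + 5x.
Every vertex has degree 3, so 3V = 2E.
Euler: V − E + F = 2 ⇒ (2E)/3 − E + (4 + x) = 2.
Multiply by 6: 2·(2E) − 3·(2E) + 6·(4 + x) = 12, i.e. 24 + 6x − (16 + 5x) = 12.
Collecting terms: x + 8 = 12, so x = 4.
Then 2E = 16 + 5·4 = 36, so E = 18, V = 2E/3 = 12, F = 4 + 4 = 8.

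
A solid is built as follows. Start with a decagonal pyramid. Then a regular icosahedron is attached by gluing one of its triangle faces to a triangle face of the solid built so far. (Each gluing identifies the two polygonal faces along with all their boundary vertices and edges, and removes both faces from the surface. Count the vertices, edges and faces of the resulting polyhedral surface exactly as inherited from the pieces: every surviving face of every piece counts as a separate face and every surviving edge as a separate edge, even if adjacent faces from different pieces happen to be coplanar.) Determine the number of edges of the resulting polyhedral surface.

47

A decagonal pyramid: V=11, E=20, F=11.
Attach a regular icosahedron (V=12, E=30, F=20) along a 3-gon: merge 3 vertices and 3 edges, delete both glued faces → V=20, E=47, F=29.
Check: V − E + F = 20 − 47 + 29 = 2.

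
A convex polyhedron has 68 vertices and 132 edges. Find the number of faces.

66

Here V − E + F = 2.
F = 2 − V + E = 2 − 68 + 132 = 66.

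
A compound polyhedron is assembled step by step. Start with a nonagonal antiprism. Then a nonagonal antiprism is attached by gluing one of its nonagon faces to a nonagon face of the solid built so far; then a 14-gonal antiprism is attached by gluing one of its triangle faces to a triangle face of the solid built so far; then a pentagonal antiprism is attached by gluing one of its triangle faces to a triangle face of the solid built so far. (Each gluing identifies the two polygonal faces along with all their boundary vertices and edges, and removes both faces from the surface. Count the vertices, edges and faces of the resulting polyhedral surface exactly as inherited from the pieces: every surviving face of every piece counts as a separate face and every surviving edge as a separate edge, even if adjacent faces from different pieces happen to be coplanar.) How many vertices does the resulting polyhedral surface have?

59

A nonagonal antiprism: V=18, E=36, F=20.
Attach a nonagonal antiprism (V=18, E=36, F=20) along a 9-gon: merge 9 vertices and 9 edges, delete both glued faces → V=27, E=63, F=38.
Attach a 14-gonal antiprism (V=28, E=56, F=30) along a 3-gon: merge 3 vertices and 3 edges, delete both glued faces → V=52, E=116, F=66.
Attach a pentagonal antiprism (V=10, E=20, F=12) along a 3-gon: merge 3 vertices and 3 edges, delete both glued faces → V=59, E=133, F=76.
Check: V − E + F = 59 − 133 + 76 = 2.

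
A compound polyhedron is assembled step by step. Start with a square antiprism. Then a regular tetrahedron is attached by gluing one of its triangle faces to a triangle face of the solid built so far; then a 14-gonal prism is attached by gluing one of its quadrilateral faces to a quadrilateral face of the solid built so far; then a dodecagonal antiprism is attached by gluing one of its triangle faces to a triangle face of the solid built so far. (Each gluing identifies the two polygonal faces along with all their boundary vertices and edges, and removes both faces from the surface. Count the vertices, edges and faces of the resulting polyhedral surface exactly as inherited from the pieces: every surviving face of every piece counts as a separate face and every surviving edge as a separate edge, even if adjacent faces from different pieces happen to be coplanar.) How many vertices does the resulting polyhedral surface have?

54

A square antiprism: V=8, E=16, F=10.
Attach a regular tetrahedron (V=4, E=6, F=4) along a 3-gon: merge 3 vertices and 3 edges, delete both glued faces → V=9, E=19, F=12.
Attach a 14-gonal prism (V=28, E=42, F=16) along a 4-gon: merge 4 vertices and 4 edges, delete both glued faces → V=33, E=57, F=26.
Attach a dodecagonal antiprism (V=24, E=48, F=26) along a 3-gon: merge 3 vertices and 3 edges, delete both glued faces → V=54, E=102, F=50.
Check: V − E + F = 54 − 102 + 50 = 2.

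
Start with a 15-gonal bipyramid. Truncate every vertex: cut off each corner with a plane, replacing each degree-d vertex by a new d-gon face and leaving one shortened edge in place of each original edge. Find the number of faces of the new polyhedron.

The base solid has V = 17, E = 45, F = 30.
Truncation replaces each original edge-end by a new vertex, so V′ = 2E = 90.
Each original edge survives, and each old vertex of degree d contributes d new edges; summing degrees gives Σd = 2E, so E′ = E + 2E = 3E = 135.
Each original face survives and each original vertex becomes one new face: F′ = F + V = 47.

47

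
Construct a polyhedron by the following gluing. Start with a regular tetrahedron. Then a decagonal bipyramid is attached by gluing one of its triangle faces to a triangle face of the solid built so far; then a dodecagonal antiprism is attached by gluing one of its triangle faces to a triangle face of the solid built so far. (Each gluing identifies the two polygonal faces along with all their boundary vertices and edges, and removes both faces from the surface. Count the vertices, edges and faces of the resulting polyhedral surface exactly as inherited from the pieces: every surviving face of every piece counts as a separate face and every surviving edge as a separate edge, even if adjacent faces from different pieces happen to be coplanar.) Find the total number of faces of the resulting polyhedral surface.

A regular tetrahedron: V=4, E=6, F=4.
Attach a decagonal bipyramid (V=12, E=30, F=20) along a 3-gon: merge 3 vertices and 3 edges, delete both glued faces → V=13, E=33, F=22.
Attach a dodecagonal antiprism (V=24, E=48, F=26) along a 3-gon: merge 3 vertices and 3 edges, delete both glued faces → V=34, E=78, F=46.
Check: V − E + F = 34 − 78 + 46 = 2.

46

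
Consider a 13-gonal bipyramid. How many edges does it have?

39

A bipyramid over an n-gon has 2n triangular faces and n + 2 vertices: V = 13 + 2 = 15, E = 3·13 = 39, F = 2·13 = 26.
Check: V − E + F = 15 − 39 + 26 = 2.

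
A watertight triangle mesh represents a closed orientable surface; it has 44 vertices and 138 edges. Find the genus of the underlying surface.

Every face is a triangle and each edge borders two faces, so 3F = 2·138, giving F = 92.
χ = V − E + F = 44 − 138 + 92 = -2.
For a closed orientable surface χ = 2 − 2g, so g = (2 − (-2))/2 = 2.

2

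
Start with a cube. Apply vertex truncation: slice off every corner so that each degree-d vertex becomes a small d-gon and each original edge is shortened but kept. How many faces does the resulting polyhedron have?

The base solid has V = 8, E = 12, F = 6.
Truncation replaces each original edge-end by a new vertex, so V′ = 2E = 24.
Each original edge survives, and each old vertex of degree d contributes d new edges; summing degrees gives Σd = 2E, so E′ = E + 2E = 3E = 36.
Each original face survives and each original vertex becomes one new face: F′ = F + V = 14.

14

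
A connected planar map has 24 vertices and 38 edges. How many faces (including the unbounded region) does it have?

Euler's formula for a connected plane graph: V − E + F = 2, so F = 2 − 24 + 38 = 16.

16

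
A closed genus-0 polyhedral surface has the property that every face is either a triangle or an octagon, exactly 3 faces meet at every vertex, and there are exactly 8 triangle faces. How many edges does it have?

Let x be the number of octagons; then F = 8 + x.
Edge–face incidences: 2E = 3·8 + 8·x = 24 + 8x.
Every vertex has degree 3, so 3V = 2E.
Euler: V − E + F = 2 ⇒ (2E)/3 − E + (8 + x) = 2.
Multiply by 6: 2·(2E) − 3·(2E) + 6·(8 + x) = 12, i.e. 48 + 6x − (24 + 8x) = 12.
Collecting terms: −2x + 24 = 12, so −2x = −12, so x = 6.
Then 2E = 24 + 8·6 = 72, so E = 36, V = 2E/3 = 24, F = 8 + 6 = 14.

36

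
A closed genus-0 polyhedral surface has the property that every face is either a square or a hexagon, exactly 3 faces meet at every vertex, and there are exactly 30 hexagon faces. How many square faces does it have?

Let x be the number of squares; then F = 30 + x.
Edge–face incidences: 2E = 6·30 + 4·x = 180 + 4x.
Every vertex has degree 3, so 3V = 2E.
Euler: V − E + F = 2 ⇒ (2E)/3 − E + (30 + x) = 2.
Multiply by 6: 2·(2E) − 3·(2E) + 6·(30 + x) = 12, i.e. 180 + 6x − (180 + 4x) = 12.
Collecting terms: 2x = 12, so x = 6.
Then 2E = 180 + 4·6 = 204, so E = 102, V = 2E/3 = 68, F = 30 + 6 = 36.

6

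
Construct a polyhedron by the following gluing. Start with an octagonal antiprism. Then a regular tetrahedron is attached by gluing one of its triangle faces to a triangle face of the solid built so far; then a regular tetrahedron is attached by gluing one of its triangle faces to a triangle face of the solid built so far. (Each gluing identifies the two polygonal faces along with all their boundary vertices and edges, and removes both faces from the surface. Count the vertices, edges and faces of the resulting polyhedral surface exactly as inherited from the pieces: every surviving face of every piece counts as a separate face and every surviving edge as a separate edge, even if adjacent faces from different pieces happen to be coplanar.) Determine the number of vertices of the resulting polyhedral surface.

18

An octagonal antiprism: V=16, E=32, F=18.
Attach a regular tetrahedron (V=4, E=6, F=4) along a 3-gon: merge 3 vertices and 3 edges, delete both glued faces → V=17, E=35, F=20.
Attach a regular tetrahedron (V=4, E=6, F=4) along a 3-gon: merge 3 vertices and 3 edges, delete both glued faces → V=18, E=38, F=22.
Check: V − E + F = 18 − 38 + 22 = 2.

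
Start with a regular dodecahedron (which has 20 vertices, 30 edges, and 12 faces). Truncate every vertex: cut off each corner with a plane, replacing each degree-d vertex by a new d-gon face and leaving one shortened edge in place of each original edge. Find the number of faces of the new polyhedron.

32

Truncation replaces each original edge-end by a new vertex, so V′ = 2E = 60.
Each original edge survives, and each old vertex of degree d contributes d new edges; summing degrees gives Σd = 2E, so E′ = E + 2E = 3E = 90.
Each original face survives and each original vertex becomes one new face: F′ = F + V = 32.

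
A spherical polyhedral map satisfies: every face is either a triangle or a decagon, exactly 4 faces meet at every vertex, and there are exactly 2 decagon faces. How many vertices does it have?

20

Let x be the number of triangles; then F = 2 + x.
Edge–face incidences: 2E = 10·2 + 3·x = 20 + 3x.
Every vertex has degree 4, so 4V = 2E.
Euler: V − E + F = 2 ⇒ (2E)/4 − E + (2 + x) = 2.
Multiply by 8: 2·(2E) − 4·(2E) + 8·(2 + x) = 16, i.e. 16 + 8x − 2·(20 + 3x) = 16.
Collecting terms: 2x − 24 = 16, so 2x = 40, so x = 20.
Then 2E = 20 + 3·20 = 80, so E = 40, V = 2E/4 = 20, F = 2 + 20 = 22.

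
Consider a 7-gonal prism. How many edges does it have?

A prism on an n-gon has two n-gon bases and n rectangular sides: V = 2·7 = 14, E = 3·7 = 21, F = 7 + 2 = 9.
Check: V − E + F = 14 − 21 + 9 = 2.

21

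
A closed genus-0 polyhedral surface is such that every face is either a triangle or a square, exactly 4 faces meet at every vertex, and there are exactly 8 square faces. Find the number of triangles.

Let x be the number of triangles; then F = 8 + x.
Edge–face incidences: 2E = 4·8 + 3·x = 32 + 3x.
Every vertex has degree 4, so 4V = 2E.
Euler: V − E + F = 2 ⇒ (2E)/4 − E + (8 + x) = 2.
Multiply by 8: 2·(2E) − 4·(2E) + 8·(8 + x) = 16, i.e. 64 + 8x − 2·(32 + 3x) = 16.
Collecting terms: 2x = 16, so x = 8.
Then 2E = 32 + 3·8 = 56, so E = 28, V = 2E/4 = 14, F = 8 + 8 = 16.

8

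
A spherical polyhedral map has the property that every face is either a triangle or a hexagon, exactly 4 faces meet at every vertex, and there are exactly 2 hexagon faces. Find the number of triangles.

12

Let x be the number of triangles; then F = 2 + x.
Edge–face incidences: 2E = 6·2 + 3·x = 12 + 3x.
Every vertex has degree 4, so 4V = 2E.
Euler: V − E + F = 2 ⇒ (2E)/4 − E + (2 + x) = 2.
Multiply by 8: 2·(2E) − 4·(2E) + 8·(2 + x) = 16, i.e. 16 + 8x − 2·(12 + 3x) = 16.
Collecting terms: 2x − 8 = 16, so 2x = 24, so x = 12.
Then 2E = 12 + 3·12 = 48, so E = 24, V = 2E/4 = 12, F = 2 + 12 = 14.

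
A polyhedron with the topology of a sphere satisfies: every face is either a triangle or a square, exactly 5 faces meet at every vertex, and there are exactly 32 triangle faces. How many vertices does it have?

24

Let x be the number of squares; then F = 32 + x.
Edge–face incidences: 2E = 3·32 + 4·x = 96 + 4x.
Every vertex has degree 5, so 5V = 2E.
Euler: V − E + F = 2 ⇒ (2E)/5 − E + (32 + x) = 2.
Multiply by 10: 2·(2E) − 5·(2E) + 10·(32 + x) = 20, i.e. 320 + 10x − 3·(96 + 4x) = 20.
Collecting terms: −2x + 32 = 20, so −2x = −12, so x = 6.
Then 2E = 96 + 4·6 = 120, so E = 60, V = 2E/5 = 24, F = 32 + 6 = 38.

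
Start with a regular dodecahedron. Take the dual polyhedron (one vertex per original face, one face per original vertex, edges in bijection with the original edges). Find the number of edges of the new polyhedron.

The base solid has V = 20, E = 30, F = 12.
The dual swaps V and F and preserves E: V′ = F = 12, E′ = E = 30, F′ = V = 20.

30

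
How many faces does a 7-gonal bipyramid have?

14

A bipyramid over an n-gon has 2n triangular faces and n + 2 vertices: V = 7 + 2 = 9, E = 3·7 = 21, F = 2·7 = 14.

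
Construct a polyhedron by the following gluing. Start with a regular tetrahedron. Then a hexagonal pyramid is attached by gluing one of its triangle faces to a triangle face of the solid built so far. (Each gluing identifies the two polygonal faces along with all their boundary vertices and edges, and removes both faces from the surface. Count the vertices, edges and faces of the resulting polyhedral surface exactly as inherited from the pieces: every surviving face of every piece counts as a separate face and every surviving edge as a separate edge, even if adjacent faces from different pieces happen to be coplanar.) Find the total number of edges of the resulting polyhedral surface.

A regular tetrahedron: V=4, E=6, F=4.
Attach a hexagonal pyramid (V=7, E=12, F=7) along a 3-gon: merge 3 vertices and 3 edges, delete both glued faces → V=8, E=15, F=9.
Check: V − E + F = 8 − 15 + 9 = 2.

15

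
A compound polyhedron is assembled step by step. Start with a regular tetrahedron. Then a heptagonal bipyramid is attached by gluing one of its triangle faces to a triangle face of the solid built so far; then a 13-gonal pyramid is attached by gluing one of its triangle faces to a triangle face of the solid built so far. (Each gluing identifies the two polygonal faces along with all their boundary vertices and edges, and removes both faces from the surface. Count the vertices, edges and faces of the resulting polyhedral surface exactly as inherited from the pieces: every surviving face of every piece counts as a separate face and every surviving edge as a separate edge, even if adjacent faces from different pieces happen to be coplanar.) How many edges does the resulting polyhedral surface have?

47

A regular tetrahedron: V=4, E=6, F=4.
Attach a heptagonal bipyramid (V=9, E=21, F=14) along a 3-gon: merge 3 vertices and 3 edges, delete both glued faces → V=10, E=24, F=16.
Attach a 13-gonal pyramid (V=14, E=26, F=14) along a 3-gon: merge 3 vertices and 3 edges, delete both glued faces → V=21, E=47, F=28.
Check: V − E + F = 21 − 47 + 28 = 2.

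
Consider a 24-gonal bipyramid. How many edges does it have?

A bipyramid over an n-gon has 2n triangular faces and n + 2 vertices: V = 24 + 2 = 26, E = 3·24 = 72, F = 2·24 = 48.

72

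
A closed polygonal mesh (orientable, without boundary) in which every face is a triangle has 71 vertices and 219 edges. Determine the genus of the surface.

Every face is a triangle and each edge borders two faces, so 3F = 2·219, giving F = 146.
χ = V − E + F = 71 − 219 + 146 = -2.
For a closed orientable surface χ = 2 − 2g, so g = (2 − (-2))/2 = 2.

2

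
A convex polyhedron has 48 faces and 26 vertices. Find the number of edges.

72

Here V − E + F = 2.
E = V + F − (2) = 26 + 48 − (2) = 72.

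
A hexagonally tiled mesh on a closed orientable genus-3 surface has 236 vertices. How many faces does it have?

120

χ = 2 − 2·3 = -4, and every face is a hexagon so 6F = 2E.
V − E + F = -4 with E = 6F/2 gives 236 − (6/2 − 1)·F = -4, so F = 120 and E = 360.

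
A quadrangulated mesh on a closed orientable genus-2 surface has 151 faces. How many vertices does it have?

χ = 2 − 2·2 = -2, and every face is a square so 4F = 2E.
E = 4·151/2 = 302. Then V = -2 + E − F = -2 + 302 − 151 = 149.

149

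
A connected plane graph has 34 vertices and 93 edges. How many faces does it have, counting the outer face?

61

Euler's formula for a connected plane graph: V − E + F = 2, so F = 2 − 34 + 93 = 61.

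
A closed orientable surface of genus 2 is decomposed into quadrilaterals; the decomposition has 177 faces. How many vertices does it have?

χ = 2 − 2·2 = -2, and every face is a square so 4F = 2E.
E = 4·177/2 = 354. Then V = -2 + E − F = -2 + 354 − 177 = 175.

175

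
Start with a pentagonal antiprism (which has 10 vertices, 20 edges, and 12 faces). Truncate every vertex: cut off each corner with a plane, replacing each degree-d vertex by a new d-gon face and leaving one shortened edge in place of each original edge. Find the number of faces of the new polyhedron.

22

Truncation replaces each original edge-end by a new vertex, so V′ = 2E = 40.
Each original edge survives, and each old vertex of degree d contributes d new edges; summing degrees gives Σd = 2E, so E′ = E + 2E = 3E = 60.
Each original face survives and each original vertex becomes one new face: F′ = F + V = 22.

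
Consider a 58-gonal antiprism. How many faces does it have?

An antiprism on an n-gon has two n-gon caps and 2n triangles: V = 2·58 = 116, E = 4·58 = 232, F = 2·58 + 2 = 118.

118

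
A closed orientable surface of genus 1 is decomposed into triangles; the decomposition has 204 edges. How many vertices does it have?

68

χ = 2 − 2·1 = 0, and every face is a triangle so 3F = 2E.
F = 2E/3 = 136. Then V = 0 + E − F = 0 + 204 − 136 = 68.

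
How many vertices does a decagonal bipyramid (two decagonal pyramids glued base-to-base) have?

12

A bipyramid over an n-gon has 2n triangular faces and n + 2 vertices: V = 10 + 2 = 12, E = 3·10 = 30, F = 2·10 = 20.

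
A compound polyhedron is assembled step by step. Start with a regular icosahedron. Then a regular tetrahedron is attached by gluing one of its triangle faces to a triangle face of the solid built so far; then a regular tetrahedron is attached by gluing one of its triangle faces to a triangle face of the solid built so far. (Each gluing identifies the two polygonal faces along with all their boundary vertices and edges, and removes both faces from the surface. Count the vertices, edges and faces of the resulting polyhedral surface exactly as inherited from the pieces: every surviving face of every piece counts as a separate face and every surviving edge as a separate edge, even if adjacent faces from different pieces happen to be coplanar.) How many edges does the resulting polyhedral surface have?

36

A regular icosahedron: V=12, E=30, F=20.
Attach a regular tetrahedron (V=4, E=6, F=4) along a 3-gon: merge 3 vertices and 3 edges, delete both glued faces → V=13, E=33, F=22.
Attach a regular tetrahedron (V=4, E=6, F=4) along a 3-gon: merge 3 vertices and 3 edges, delete both glued faces → V=14, E=36, F=24.
Check: V − E + F = 14 − 36 + 24 = 2.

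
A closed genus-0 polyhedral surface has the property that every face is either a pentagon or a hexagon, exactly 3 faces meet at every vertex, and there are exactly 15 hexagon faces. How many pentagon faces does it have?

Let x be the number of pentagons; then F = 15 + x.
Edge–face incidences: 2E = 6·15 + 5·x = 90 + 5x.
Every vertex has degree 3, so 3V = 2E.
Euler: V − E + F = 2 ⇒ (2E)/3 − E + (15 + x) = 2.
Multiply by 6: 2·(2E) − 3·(2E) + 6·(15 + x) = 12, i.e. 90 + 6x − (90 + 5x) = 12.
Collecting terms: x = 12.
Then 2E = 90 + 5·12 = 150, so E = 75, V = 2E/3 = 50, F = 15 + 12 = 27.

12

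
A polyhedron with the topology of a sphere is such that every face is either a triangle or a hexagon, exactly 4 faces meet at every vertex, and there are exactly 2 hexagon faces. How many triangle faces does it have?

12

Let x be the number of triangles; then F = 2 + x.
Edge–face incidences: 2E = 6·2 + 3·x = 12 + 3x.
Every vertex has degree 4, so 4V = 2E.
Euler: V − E + F = 2 ⇒ (2E)/4 − E + (2 + x) = 2.
Multiply by 8: 2·(2E) − 4·(2E) + 8·(2 + x) = 16, i.e. 16 + 8x − 2·(12 + 3x) = 16.
Collecting terms: 2x − 8 = 16, so 2x = 24, so x = 12.
Then 2E = 12 + 3·12 = 48, so E = 24, V = 2E/4 = 12, F = 2 + 12 = 14.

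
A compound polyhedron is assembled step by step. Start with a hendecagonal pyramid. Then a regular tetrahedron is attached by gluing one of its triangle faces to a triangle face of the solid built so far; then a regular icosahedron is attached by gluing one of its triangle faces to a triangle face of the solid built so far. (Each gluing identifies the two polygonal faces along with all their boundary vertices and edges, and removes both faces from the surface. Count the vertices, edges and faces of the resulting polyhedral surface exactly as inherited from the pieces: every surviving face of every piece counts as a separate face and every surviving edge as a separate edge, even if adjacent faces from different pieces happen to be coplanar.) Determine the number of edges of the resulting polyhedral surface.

52

A hendecagonal pyramid: V=12, E=22, F=12.
Attach a regular tetrahedron (V=4, E=6, F=4) along a 3-gon: merge 3 vertices and 3 edges, delete both glued faces → V=13, E=25, F=14.
Attach a regular icosahedron (V=12, E=30, F=20) along a 3-gon: merge 3 vertices and 3 edges, delete both glued faces → V=22, E=52, F=32.
Check: V − E + F = 22 − 52 + 32 = 2.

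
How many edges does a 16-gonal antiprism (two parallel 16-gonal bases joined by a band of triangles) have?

64

An antiprism on an n-gon has two n-gon caps and 2n triangles: V = 2·16 = 32, E = 4·16 = 64, F = 2·16 + 2 = 34.
Check: V − E + F = 32 − 64 + 34 = 2.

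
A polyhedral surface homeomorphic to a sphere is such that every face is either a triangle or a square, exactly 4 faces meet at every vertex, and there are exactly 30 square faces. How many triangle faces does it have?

Let x be the number of triangles; then F = 30 + x.
Edge–face incidences: 2E = 4·30 + 3·x = 120 + 3x.
Every vertex has degree 4, so 4V = 2E.
Euler: V − E + F = 2 ⇒ (2E)/4 − E + (30 + x) = 2.
Multiply by 8: 2·(2E) − 4·(2E) + 8·(30 + x) = 16, i.e. 240 + 8x − 2·(120 + 3x) = 16.
Collecting terms: 2x = 16, so x = 8.
Then 2E = 120 + 3·8 = 144, so E = 72, V = 2E/4 = 36, F = 30 + 8 = 38.

8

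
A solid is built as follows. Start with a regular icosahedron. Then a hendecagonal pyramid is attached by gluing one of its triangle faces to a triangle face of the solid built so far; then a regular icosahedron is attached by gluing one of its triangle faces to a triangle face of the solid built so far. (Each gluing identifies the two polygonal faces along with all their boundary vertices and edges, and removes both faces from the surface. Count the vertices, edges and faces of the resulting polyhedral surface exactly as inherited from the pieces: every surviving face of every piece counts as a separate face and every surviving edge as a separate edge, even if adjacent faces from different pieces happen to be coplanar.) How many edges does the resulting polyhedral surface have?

A regular icosahedron: V=12, E=30, F=20.
Attach a hendecagonal pyramid (V=12, E=22, F=12) along a 3-gon: merge 3 vertices and 3 edges, delete both glued faces → V=21, E=49, F=30.
Attach a regular icosahedron (V=12, E=30, F=20) along a 3-gon: merge 3 vertices and 3 edges, delete both glued faces → V=30, E=76, F=48.
Check: V − E + F = 30 − 76 + 48 = 2.

76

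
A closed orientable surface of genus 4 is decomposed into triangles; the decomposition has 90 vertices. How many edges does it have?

χ = 2 − 2·4 = -6, and every face is a triangle so 3F = 2E.
V − E + F = -6 with E = 3F/2 gives 90 − (3/2 − 1)·F = -6, so F = 192 and E = 288.

288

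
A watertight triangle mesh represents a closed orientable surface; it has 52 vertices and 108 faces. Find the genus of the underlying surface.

2

Every face is a triangle, so 2E = 3·108 = 324, giving E = 162.
χ = V − E + F = 52 − 162 + 108 = -2.
For a closed orientable surface χ = 2 − 2g, so g = (2 − (-2))/2 = 2.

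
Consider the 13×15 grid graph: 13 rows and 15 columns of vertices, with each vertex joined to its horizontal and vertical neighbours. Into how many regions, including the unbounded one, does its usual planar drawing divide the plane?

169

The grid has V = 13·15 = 195 vertices and E = 13·14 + 15·12 = 362 edges.
F = 2 − V + E = 2 − 195 + 362 = 169.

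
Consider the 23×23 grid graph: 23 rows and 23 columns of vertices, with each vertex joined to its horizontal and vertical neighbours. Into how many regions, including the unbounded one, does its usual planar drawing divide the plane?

485

The grid has V = 23·23 = 529 vertices and E = 23·22 + 23·22 = 1012 edges.
F = 2 − V + E = 2 − 529 + 1012 = 485.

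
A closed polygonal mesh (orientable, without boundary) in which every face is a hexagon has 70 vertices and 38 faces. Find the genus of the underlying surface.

Every face is a hexagon, so 2E = 6·38 = 228, giving E = 114.
χ = V − E + F = 70 − 114 + 38 = -6.
For a closed orientable surface χ = 2 − 2g, so g = (2 − (-6))/2 = 4.

4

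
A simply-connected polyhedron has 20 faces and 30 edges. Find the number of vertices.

12

Here V − E + F = 2.
V = 2 + E − F = 2 + 30 − 20 = 12.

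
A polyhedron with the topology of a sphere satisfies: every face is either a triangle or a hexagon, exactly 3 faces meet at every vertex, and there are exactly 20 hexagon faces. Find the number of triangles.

Let x be the number of triangles; then F = 20 + x.
Edge–face incidences: 2E = 6·20 + 3·x = 120 + 3x.
Every vertex has degree 3, so 3V = 2E.
Euler: V − E + F = 2 ⇒ (2E)/3 − E + (20 + x) = 2.
Multiply by 6: 2·(2E) − 3·(2E) + 6·(20 + x) = 12, i.e. 120 + 6x − (120 + 3x) = 12.
Collecting terms: 3x = 12, so x = 4.
Then 2E = 120 + 3·4 = 132, so E = 66, V = 2E/3 = 44, F = 20 + 4 = 24.

4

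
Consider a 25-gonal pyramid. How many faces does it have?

26

A pyramid on an n-gon base has one n-gon and n triangles: V = 25 + 1 = 26, E = 2·25 = 50, F = 25 + 1 = 26.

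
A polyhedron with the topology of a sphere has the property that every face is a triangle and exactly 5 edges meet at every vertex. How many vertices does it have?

12

Each face has 3 edges and each edge borders two faces, so 2E = 3F.
Each vertex has degree 5, so 5V = 2E and hence V = 3F/5.
Euler: V − E + F = 2 ⇒ (3F/5) − (3F/2) + F = 2.
Multiply by 10: (6 − 15 + 10)F = 20, i.e. 1F = 20.
So F = 20, E = 3·20/2 = 30, V = 3·20/5 = 12.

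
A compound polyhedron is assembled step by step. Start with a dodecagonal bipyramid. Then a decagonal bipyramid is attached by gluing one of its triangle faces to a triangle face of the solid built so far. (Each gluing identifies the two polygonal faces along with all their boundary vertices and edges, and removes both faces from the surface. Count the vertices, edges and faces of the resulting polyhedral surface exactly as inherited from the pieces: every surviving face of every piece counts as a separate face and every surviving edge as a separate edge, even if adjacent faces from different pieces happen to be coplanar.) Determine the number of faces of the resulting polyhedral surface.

A dodecagonal bipyramid: V=14, E=36, F=24.
Attach a decagonal bipyramid (V=12, E=30, F=20) along a 3-gon: merge 3 vertices and 3 edges, delete both glued faces → V=23, E=63, F=42.
Check: V − E + F = 23 − 63 + 42 = 2.

42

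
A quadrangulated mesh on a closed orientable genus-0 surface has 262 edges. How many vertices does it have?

χ = 2 − 2·0 = 2, and every face is a square so 4F = 2E.
F = 2E/4 = 131. Then V = 2 + E − F = 2 + 262 − 131 = 133.

133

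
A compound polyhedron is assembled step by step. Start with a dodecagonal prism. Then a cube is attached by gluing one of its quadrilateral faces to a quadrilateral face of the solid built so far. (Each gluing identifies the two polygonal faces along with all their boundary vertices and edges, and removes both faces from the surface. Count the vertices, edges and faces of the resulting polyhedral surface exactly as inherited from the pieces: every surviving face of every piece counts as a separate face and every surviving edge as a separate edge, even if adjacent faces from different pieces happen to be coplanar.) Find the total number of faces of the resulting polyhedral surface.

A dodecagonal prism: V=24, E=36, F=14.
Attach a cube (V=8, E=12, F=6) along a 4-gon: merge 4 vertices and 4 edges, delete both glued faces → V=28, E=44, F=18.
Check: V − E + F = 28 − 44 + 18 = 2.

18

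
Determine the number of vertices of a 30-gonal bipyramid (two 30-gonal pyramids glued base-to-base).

32

A bipyramid over an n-gon has 2n triangular faces and n + 2 vertices: V = 30 + 2 = 32, E = 3·30 = 90, F = 2·30 = 60.
Check: V − E + F = 32 − 90 + 60 = 2.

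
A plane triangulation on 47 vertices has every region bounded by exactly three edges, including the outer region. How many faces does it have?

In a plane triangulation 3F = 2E and V − E + F = 2, so F = 2V − 4 = 2·47 − 4 = 90.

90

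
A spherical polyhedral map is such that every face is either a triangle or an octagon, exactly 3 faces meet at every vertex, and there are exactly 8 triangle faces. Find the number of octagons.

6

Let x be the number of octagons; then F = 8 + x.
Edge–face incidences: 2E = 3·8 + 8·x = 24 + 8x.
Every vertex has degree 3, so 3V = 2E.
Euler: V − E + F = 2 ⇒ (2E)/3 − E + (8 + x) = 2.
Multiply by 6: 2·(2E) − 3·(2E) + 6·(8 + x) = 12, i.e. 48 + 6x − (24 + 8x) = 12.
Collecting terms: −2x + 24 = 12, so −2x = −12, so x = 6.
Then 2E = 24 + 8·6 = 72, so E = 36, V = 2E/3 = 24, F = 8 + 6 = 14.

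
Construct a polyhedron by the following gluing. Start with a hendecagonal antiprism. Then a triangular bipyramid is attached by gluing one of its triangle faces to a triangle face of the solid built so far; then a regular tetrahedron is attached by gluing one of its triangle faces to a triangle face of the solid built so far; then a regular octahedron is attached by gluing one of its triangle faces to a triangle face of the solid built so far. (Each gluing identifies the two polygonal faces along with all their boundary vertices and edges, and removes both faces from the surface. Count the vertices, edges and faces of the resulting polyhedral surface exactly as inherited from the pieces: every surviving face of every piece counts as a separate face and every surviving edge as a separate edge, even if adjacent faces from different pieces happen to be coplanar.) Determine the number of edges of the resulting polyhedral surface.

A hendecagonal antiprism: V=22, E=44, F=24.
Attach a triangular bipyramid (V=5, E=9, F=6) along a 3-gon: merge 3 vertices and 3 edges, delete both glued faces → V=24, E=50, F=28.
Attach a regular tetrahedron (V=4, E=6, F=4) along a 3-gon: merge 3 vertices and 3 edges, delete both glued faces → V=25, E=53, F=30.
Attach a regular octahedron (V=6, E=12, F=8) along a 3-gon: merge 3 vertices and 3 edges, delete both glued faces → V=28, E=62, F=36.
Check: V − E + F = 28 − 62 + 36 = 2.

62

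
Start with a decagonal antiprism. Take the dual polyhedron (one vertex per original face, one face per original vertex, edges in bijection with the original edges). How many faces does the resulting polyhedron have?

The base solid has V = 20, E = 40, F = 22.
The dual swaps V and F and preserves E: V′ = F = 22, E′ = E = 40, F′ = V = 20.

20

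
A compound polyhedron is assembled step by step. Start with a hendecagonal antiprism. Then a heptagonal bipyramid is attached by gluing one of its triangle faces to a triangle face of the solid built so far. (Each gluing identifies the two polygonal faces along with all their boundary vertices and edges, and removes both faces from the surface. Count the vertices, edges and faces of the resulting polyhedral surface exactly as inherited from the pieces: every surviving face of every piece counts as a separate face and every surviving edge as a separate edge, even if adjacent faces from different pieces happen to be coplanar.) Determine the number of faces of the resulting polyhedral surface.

36

A hendecagonal antiprism: V=22, E=44, F=24.
Attach a heptagonal bipyramid (V=9, E=21, F=14) along a 3-gon: merge 3 vertices and 3 edges, delete both glued faces → V=28, E=62, F=36.
Check: V − E + F = 28 − 62 + 36 = 2.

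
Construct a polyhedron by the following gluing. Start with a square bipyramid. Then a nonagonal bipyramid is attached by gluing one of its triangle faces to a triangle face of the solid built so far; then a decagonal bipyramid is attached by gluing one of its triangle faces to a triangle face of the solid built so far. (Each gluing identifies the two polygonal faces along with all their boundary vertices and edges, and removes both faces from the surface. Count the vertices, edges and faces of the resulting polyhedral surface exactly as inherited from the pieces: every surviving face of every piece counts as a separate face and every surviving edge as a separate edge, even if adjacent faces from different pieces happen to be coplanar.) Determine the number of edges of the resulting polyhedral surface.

63

A square bipyramid: V=6, E=12, F=8.
Attach a nonagonal bipyramid (V=11, E=27, F=18) along a 3-gon: merge 3 vertices and 3 edges, delete both glued faces → V=14, E=36, F=24.
Attach a decagonal bipyramid (V=12, E=30, F=20) along a 3-gon: merge 3 vertices and 3 edges, delete both glued faces → V=23, E=63, F=42.
Check: V − E + F = 23 − 63 + 42 = 2.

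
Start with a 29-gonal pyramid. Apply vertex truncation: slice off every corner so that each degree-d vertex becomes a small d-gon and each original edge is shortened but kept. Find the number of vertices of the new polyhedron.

116

The base solid has V = 30, E = 58, F = 30.
Truncation replaces each original edge-end by a new vertex, so V′ = 2E = 116.
Each original edge survives, and each old vertex of degree d contributes d new edges; summing degrees gives Σd = 2E, so E′ = E + 2E = 3E = 174.
Each original face survives and each original vertex becomes one new face: F′ = F + V = 60.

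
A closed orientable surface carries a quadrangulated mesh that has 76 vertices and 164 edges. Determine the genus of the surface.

Every face is a square and each edge borders two faces, so 4F = 2·164, giving F = 82.
χ = V − E + F = 76 − 164 + 82 = -6.
For a closed orientable surface χ = 2 − 2g, so g = (2 − (-6))/2 = 4.

4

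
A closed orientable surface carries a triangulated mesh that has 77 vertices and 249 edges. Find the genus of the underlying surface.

4

Every face is a triangle and each edge borders two faces, so 3F = 2·249, giving F = 166.
χ = V − E + F = 77 − 249 + 166 = -6.
For a closed orientable surface χ = 2 − 2g, so g = (2 − (-6))/2 = 4.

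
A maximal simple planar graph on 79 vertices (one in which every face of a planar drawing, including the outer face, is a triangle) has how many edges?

231

In a plane triangulation 3F = 2E and V − E + F = 2, so E = 3V − 6 = 3·79 − 6 = 231.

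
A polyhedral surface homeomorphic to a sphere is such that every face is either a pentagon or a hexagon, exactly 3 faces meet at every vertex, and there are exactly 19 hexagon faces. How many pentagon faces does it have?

Let x be the number of pentagons; then F = 19 + x.
Edge–face incidences: 2E = 6·19 + 5·x = 114 + 5x.
Every vertex has degree 3, so 3V = 2E.
Euler: V − E + F = 2 ⇒ (2E)/3 − E + (19 + x) = 2.
Multiply by 6: 2·(2E) − 3·(2E) + 6·(19 + x) = 12, i.e. 114 + 6x − (114 + 5x) = 12.
Collecting terms: x = 12.
Then 2E = 114 + 5·12 = 174, so E = 87, V = 2E/3 = 58, F = 19 + 12 = 31.

12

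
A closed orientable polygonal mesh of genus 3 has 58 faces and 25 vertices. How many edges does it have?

For a closed orientable surface of genus 3, χ = 2 − 2·3 = -4.
E = V + F − (-4) = 25 + 58 − (-4) = 87.

87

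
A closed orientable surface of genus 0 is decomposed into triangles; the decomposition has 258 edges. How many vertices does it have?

χ = 2 − 2·0 = 2, and every face is a triangle so 3F = 2E.
F = 2E/3 = 172. Then V = 2 + E − F = 2 + 258 − 172 = 88.

88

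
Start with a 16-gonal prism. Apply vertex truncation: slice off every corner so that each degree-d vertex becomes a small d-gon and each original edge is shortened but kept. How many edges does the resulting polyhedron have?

The base solid has V = 32, E = 48, F = 18.
Truncation replaces each original edge-end by a new vertex, so V′ = 2E = 96.
Each original edge survives, and each old vertex of degree d contributes d new edges; summing degrees gives Σd = 2E, so E′ = E + 2E = 3E = 144.
Each original face survives and each original vertex becomes one new face: F′ = F + V = 50.

144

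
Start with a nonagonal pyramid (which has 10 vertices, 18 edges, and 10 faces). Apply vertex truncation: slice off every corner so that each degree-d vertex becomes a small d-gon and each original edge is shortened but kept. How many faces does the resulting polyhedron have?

Truncation replaces each original edge-end by a new vertex, so V′ = 2E = 36.
Each original edge survives, and each old vertex of degree d contributes d new edges; summing degrees gives Σd = 2E, so E′ = E + 2E = 3E = 54.
Each original face survives and each original vertex becomes one new face: F′ = F + V = 20.

20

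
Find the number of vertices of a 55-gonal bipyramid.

57

A bipyramid over an n-gon has 2n triangular faces and n + 2 vertices: V = 55 + 2 = 57, E = 3·55 = 165, F = 2·55 = 110.
Check: V − E + F = 57 − 165 + 110 = 2.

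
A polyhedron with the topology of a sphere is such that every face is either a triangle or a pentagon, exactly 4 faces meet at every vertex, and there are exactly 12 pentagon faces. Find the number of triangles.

Let x be the number of triangles; then F = 12 + x.
Edge–face incidences: 2E = 5·12 + 3·x = 60 + 3x.
Every vertex has degree 4, so 4V = 2E.
Euler: V − E + F = 2 ⇒ (2E)/4 − E + (12 + x) = 2.
Multiply by 8: 2·(2E) − 4·(2E) + 8·(12 + x) = 16, i.e. 96 + 8x − 2·(60 + 3x) = 16.
Collecting terms: 2x − 24 = 16, so 2x = 40, so x = 20.
Then 2E = 60 + 3·20 = 120, so E = 60, V = 2E/4 = 30, F = 12 + 20 = 32.

20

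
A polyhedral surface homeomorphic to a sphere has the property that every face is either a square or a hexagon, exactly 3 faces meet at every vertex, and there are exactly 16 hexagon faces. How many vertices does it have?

40

Let x be the number of squares; then F = 16 + x.
Edge–face incidences: 2E = 6·16 + 4·x = 96 + 4x.
Every vertex has degree 3, so 3V = 2E.
Euler: V − E + F = 2 ⇒ (2E)/3 − E + (16 + x) = 2.
Multiply by 6: 2·(2E) − 3·(2E) + 6·(16 + x) = 12, i.e. 96 + 6x − (96 + 4x) = 12.
Collecting terms: 2x = 12, so x = 6.
Then 2E = 96 + 4·6 = 120, so E = 60, V = 2E/3 = 40, F = 16 + 6 = 22.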